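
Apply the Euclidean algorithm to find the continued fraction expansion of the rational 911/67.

Run the Euclidean algorithm on 911 and 67; the successive quotients are the partial quotients a_0, a_1, ... (each step inverts the fractional part left over by the previous one):
  911 = 13*67 + 40, so a_0 = 13.
  67 = 1*40 + 27, so a_1 = 1.
  40 = 1*27 + 13, so a_2 = 1.
  27 = 2*13 + 1, so a_3 = 2.
  13 = 13*1 + 0, so a_4 = 13.
The remainder reaches 0 after 5 divisions, so the expansion has 5 partial quotients, read off in order.

[13; 1, 1, 2, 13]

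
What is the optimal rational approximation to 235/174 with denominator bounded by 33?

Expand x = 235/174 as a continued fraction with the Euclidean algorithm:
  235 = 1*174 + 61, so a_0 = 1.
  174 = 2*61 + 52, so a_1 = 2.
  61 = 1*52 + 9, so a_2 = 1.
  52 = 5*9 + 7, so a_3 = 5.
  9 = 1*7 + 2, so a_4 = 1.
  7 = 3*2 + 1, so a_5 = 3.
  2 = 2*1 + 0, so a_6 = 2.
so x = [1; 2, 1, 5, 1, 3, 2].
Convergents (p_i = a_i*p_{i-1} + p_{i-2}, q_i = a_i*q_{i-1} + q_{i-2} with p_{-2}=0, p_{-1}=1, q_{-2}=1, q_{-1}=0), until the denominator exceeds 33:
  i=0: a_0=1, p_0 = 1*1 + 0 = 1, q_0 = 1*0 + 1 = 1.
  i=1: a_1=2, p_1 = 2*1 + 1 = 3, q_1 = 2*1 + 0 = 2.
  i=2: a_2=1, p_2 = 1*3 + 1 = 4, q_2 = 1*2 + 1 = 3.
  i=3: a_3=5, p_3 = 5*4 + 3 = 23, q_3 = 5*3 + 2 = 17.
  i=4: a_4=1, p_4 = 1*23 + 4 = 27, q_4 = 1*17 + 3 = 20.
  i=5: a_5=3, p_5 = 3*27 + 23 = 104, q_5 = 3*20 + 17 = 77.
q_5 = 77 > 33, so the last convergent with denominator <= 33 is p_4/q_4 = 27/20.
The closest fraction with denominator <= 33 is either p_4/q_4 or the intermediate fraction (k*p_4 + p_3)/(k*q_4 + q_3) with the largest k >= 1 whose denominator stays <= 33; these approach x as k grows, and every other convergent or intermediate fraction in range is farther away.
Largest k: floor((33 - q_3)/q_4) = floor((33 - 17)/20) = 0.
Since k = 0, no intermediate fraction beyond p_4/q_4 has denominator <= 33, so the convergent 27/20 is the closest (its error is |235*20 - 27*174|/(174*20) = 2/3480).

27/20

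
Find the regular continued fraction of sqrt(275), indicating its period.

[16; (1, 1, 2, 1, 1, 32)]

Write x_i = (sqrt(275) + m_i)/d_i with (m_0, d_0) = (0, 1). a_0 = floor(sqrt(275)) = 16, since 16^2 = 256 <= 275 < 289 = 17^2.
Iterate m_{i+1} = d_i*a_i - m_i, d_{i+1} = (275 - m_{i+1}^2)/d_i, a_{i+1} = floor((a_0 + m_{i+1})/d_{i+1}):
  m_1 = 1*16 - 0 = 16, d_1 = (275 - 16^2)/1 = 19/1 = 19, a_1 = floor((16 + 16)/19) = 1.
  m_2 = 19*1 - 16 = 3, d_2 = (275 - 3^2)/19 = 266/19 = 14, a_2 = floor((16 + 3)/14) = 1.
  m_3 = 14*1 - 3 = 11, d_3 = (275 - 11^2)/14 = 154/14 = 11, a_3 = floor((16 + 11)/11) = 2.
  m_4 = 11*2 - 11 = 11, d_4 = (275 - 11^2)/11 = 154/11 = 14, a_4 = floor((16 + 11)/14) = 1.
  m_5 = 14*1 - 11 = 3, d_5 = (275 - 3^2)/14 = 266/14 = 19, a_5 = floor((16 + 3)/19) = 1.
  m_6 = 19*1 - 3 = 16, d_6 = (275 - 16^2)/19 = 19/19 = 1, a_6 = floor((16 + 16)/1) = 32.
  m_7 = 1*32 - 16 = 16, d_7 = (275 - 16^2)/1 = 19/1 = 19: (m_7, d_7) = (m_1, d_1) = (16, 19), so from here the quotients repeat a_1, ..., a_6; the period length is 6.
Hence the expansion of sqrt(275) is a_0 = 16 followed by the repeating block 1, 1, 2, 1, 1, 32 (period 6).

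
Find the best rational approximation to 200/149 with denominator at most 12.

4/3

Expand x = 200/149 as a continued fraction with the Euclidean algorithm:
  200 = 1*149 + 51, so a_0 = 1.
  149 = 2*51 + 47, so a_1 = 2.
  51 = 1*47 + 4, so a_2 = 1.
  47 = 11*4 + 3, so a_3 = 11.
  4 = 1*3 + 1, so a_4 = 1.
  3 = 3*1 + 0, so a_5 = 3.
so x = [1; 2, 1, 11, 1, 3].
Convergents (p_i = a_i*p_{i-1} + p_{i-2}, q_i = a_i*q_{i-1} + q_{i-2} with p_{-2}=0, p_{-1}=1, q_{-2}=1, q_{-1}=0), until the denominator exceeds 12:
  i=0: a_0=1, p_0 = 1*1 + 0 = 1, q_0 = 1*0 + 1 = 1.
  i=1: a_1=2, p_1 = 2*1 + 1 = 3, q_1 = 2*1 + 0 = 2.
  i=2: a_2=1, p_2 = 1*3 + 1 = 4, q_2 = 1*2 + 1 = 3.
  i=3: a_3=11, p_3 = 11*4 + 3 = 47, q_3 = 11*3 + 2 = 35.
q_3 = 35 > 12, so the last convergent with denominator <= 12 is p_2/q_2 = 4/3.
The closest fraction with denominator <= 12 is either p_2/q_2 or the intermediate fraction (k*p_2 + p_1)/(k*q_2 + q_1) with the largest k >= 1 whose denominator stays <= 12; these approach x as k grows, and every other convergent or intermediate fraction in range is farther away.
Largest k: floor((12 - q_1)/q_2) = floor((12 - 2)/3) = 3.
That gives (3*4 + 3)/(3*3 + 2) = 15/11.
Compare the errors: |x - 4/3| = |200*3 - 4*149|/(149*3) = 4/447, and |x - 15/11| = |200*11 - 15*149|/(149*11) = 35/1639.
Cross-multiplying, 4*1639 = 6556 < 15645 = 35*447, so 4/447 is smaller: the convergent 4/3 is closer to x than 15/11.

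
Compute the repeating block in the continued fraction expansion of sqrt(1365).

Write x_i = (sqrt(1365) + m_i)/d_i with (m_0, d_0) = (0, 1). a_0 = floor(sqrt(1365)) = 36, since 36^2 = 1296 <= 1365 < 1369 = 37^2.
Iterate m_{i+1} = d_i*a_i - m_i, d_{i+1} = (1365 - m_{i+1}^2)/d_i, a_{i+1} = floor((a_0 + m_{i+1})/d_{i+1}):
  m_1 = 1*36 - 0 = 36, d_1 = (1365 - 36^2)/1 = 69/1 = 69, a_1 = floor((36 + 36)/69) = 1.
  m_2 = 69*1 - 36 = 33, d_2 = (1365 - 33^2)/69 = 276/69 = 4, a_2 = floor((36 + 33)/4) = 17.
  m_3 = 4*17 - 33 = 35, d_3 = (1365 - 35^2)/4 = 140/4 = 35, a_3 = floor((36 + 35)/35) = 2.
  m_4 = 35*2 - 35 = 35, d_4 = (1365 - 35^2)/35 = 140/35 = 4, a_4 = floor((36 + 35)/4) = 17.
  m_5 = 4*17 - 35 = 33, d_5 = (1365 - 33^2)/4 = 276/4 = 69, a_5 = floor((36 + 33)/69) = 1.
  m_6 = 69*1 - 33 = 36, d_6 = (1365 - 36^2)/69 = 69/69 = 1, a_6 = floor((36 + 36)/1) = 72.
  m_7 = 1*72 - 36 = 36, d_7 = (1365 - 36^2)/1 = 69/1 = 69: (m_7, d_7) = (m_1, d_1) = (36, 69), so from here the quotients repeat a_1, ..., a_6; the period length is 6.
Hence the expansion of sqrt(1365) is a_0 = 36 followed by the repeating block 1, 17, 2, 17, 1, 72 (period 6).

[36; (1, 17, 2, 17, 1, 72)]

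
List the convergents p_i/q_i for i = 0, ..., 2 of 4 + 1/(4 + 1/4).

Using the convergent recurrence p_i = a_i*p_{i-1} + p_{i-2}, q_i = a_i*q_{i-1} + q_{i-2} with p_{-2}=0, p_{-1}=1, q_{-2}=1, q_{-1}=0:
  i=0: a_0=4, p_0 = 4*1 + 0 = 4, q_0 = 4*0 + 1 = 1.
  i=1: a_1=4, p_1 = 4*4 + 1 = 17, q_1 = 4*1 + 0 = 4.
  i=2: a_2=4, p_2 = 4*17 + 4 = 72, q_2 = 4*4 + 1 = 17.

4/1, 17/4, 72/17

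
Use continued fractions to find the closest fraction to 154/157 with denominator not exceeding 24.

Expand x = 154/157 as a continued fraction with the Euclidean algorithm:
  154 = 0*157 + 154, so a_0 = 0.
  157 = 1*154 + 3, so a_1 = 1.
  154 = 51*3 + 1, so a_2 = 51.
  3 = 3*1 + 0, so a_3 = 3.
so x = [0; 1, 51, 3].
Convergents (p_i = a_i*p_{i-1} + p_{i-2}, q_i = a_i*q_{i-1} + q_{i-2} with p_{-2}=0, p_{-1}=1, q_{-2}=1, q_{-1}=0), until the denominator exceeds 24:
  i=0: a_0=0, p_0 = 0*1 + 0 = 0, q_0 = 0*0 + 1 = 1.
  i=1: a_1=1, p_1 = 1*0 + 1 = 1, q_1 = 1*1 + 0 = 1.
  i=2: a_2=51, p_2 = 51*1 + 0 = 51, q_2 = 51*1 + 1 = 52.
q_2 = 52 > 24, so the last convergent with denominator <= 24 is p_1/q_1 = 1/1.
The closest fraction with denominator <= 24 is either p_1/q_1 or the intermediate fraction (k*p_1 + p_0)/(k*q_1 + q_0) with the largest k >= 1 whose denominator stays <= 24; these approach x as k grows, and every other convergent or intermediate fraction in range is farther away.
Largest k: floor((24 - q_0)/q_1) = floor((24 - 1)/1) = 23.
That gives (23*1 + 0)/(23*1 + 1) = 23/24.
Compare the errors: |x - 1/1| = |154*1 - 1*157|/(157*1) = 3/157, and |x - 23/24| = |154*24 - 23*157|/(157*24) = 85/3768.
Cross-multiplying, 3*3768 = 11304 < 13345 = 85*157, so 3/157 is smaller: the convergent 1/1 is closer to x than 23/24.

1/1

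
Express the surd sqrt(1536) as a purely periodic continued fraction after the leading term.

Write x_i = (sqrt(1536) + m_i)/d_i with (m_0, d_0) = (0, 1). a_0 = floor(sqrt(1536)) = 39, since 39^2 = 1521 <= 1536 < 1600 = 40^2.
Iterate m_{i+1} = d_i*a_i - m_i, d_{i+1} = (1536 - m_{i+1}^2)/d_i, a_{i+1} = floor((a_0 + m_{i+1})/d_{i+1}):
  m_1 = 1*39 - 0 = 39, d_1 = (1536 - 39^2)/1 = 15/1 = 15, a_1 = floor((39 + 39)/15) = 5.
  m_2 = 15*5 - 39 = 36, d_2 = (1536 - 36^2)/15 = 240/15 = 16, a_2 = floor((39 + 36)/16) = 4.
  m_3 = 16*4 - 36 = 28, d_3 = (1536 - 28^2)/16 = 752/16 = 47, a_3 = floor((39 + 28)/47) = 1.
  m_4 = 47*1 - 28 = 19, d_4 = (1536 - 19^2)/47 = 1175/47 = 25, a_4 = floor((39 + 19)/25) = 2.
  m_5 = 25*2 - 19 = 31, d_5 = (1536 - 31^2)/25 = 575/25 = 23, a_5 = floor((39 + 31)/23) = 3.
  m_6 = 23*3 - 31 = 38, d_6 = (1536 - 38^2)/23 = 92/23 = 4, a_6 = floor((39 + 38)/4) = 19.
  m_7 = 4*19 - 38 = 38, d_7 = (1536 - 38^2)/4 = 92/4 = 23, a_7 = floor((39 + 38)/23) = 3.
  m_8 = 23*3 - 38 = 31, d_8 = (1536 - 31^2)/23 = 575/23 = 25, a_8 = floor((39 + 31)/25) = 2.
  m_9 = 25*2 - 31 = 19, d_9 = (1536 - 19^2)/25 = 1175/25 = 47, a_9 = floor((39 + 19)/47) = 1.
  m_10 = 47*1 - 19 = 28, d_10 = (1536 - 28^2)/47 = 752/47 = 16, a_10 = floor((39 + 28)/16) = 4.
  m_11 = 16*4 - 28 = 36, d_11 = (1536 - 36^2)/16 = 240/16 = 15, a_11 = floor((39 + 36)/15) = 5.
  m_12 = 15*5 - 36 = 39, d_12 = (1536 - 39^2)/15 = 15/15 = 1, a_12 = floor((39 + 39)/1) = 78.
  m_13 = 1*78 - 39 = 39, d_13 = (1536 - 39^2)/1 = 15/1 = 15: (m_13, d_13) = (m_1, d_1) = (39, 15), so from here the quotients repeat a_1, ..., a_12; the period length is 12.
Hence the expansion of sqrt(1536) is a_0 = 39 followed by the repeating block 5, 4, 1, 2, 3, 19, 3, 2, 1, 4, 5, 78 (period 12).

[39; (5, 4, 1, 2, 3, 19, 3, 2, 1, 4, 5, 78)]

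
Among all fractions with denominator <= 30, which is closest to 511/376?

Expand x = 511/376 as a continued fraction with the Euclidean algorithm:
  511 = 1*376 + 135, so a_0 = 1.
  376 = 2*135 + 106, so a_1 = 2.
  135 = 1*106 + 29, so a_2 = 1.
  106 = 3*29 + 19, so a_3 = 3.
  29 = 1*19 + 10, so a_4 = 1.
  19 = 1*10 + 9, so a_5 = 1.
  10 = 1*9 + 1, so a_6 = 1.
  9 = 9*1 + 0, so a_7 = 9.
so x = [1; 2, 1, 3, 1, 1, 1, 9].
Convergents (p_i = a_i*p_{i-1} + p_{i-2}, q_i = a_i*q_{i-1} + q_{i-2} with p_{-2}=0, p_{-1}=1, q_{-2}=1, q_{-1}=0), until the denominator exceeds 30:
  i=0: a_0=1, p_0 = 1*1 + 0 = 1, q_0 = 1*0 + 1 = 1.
  i=1: a_1=2, p_1 = 2*1 + 1 = 3, q_1 = 2*1 + 0 = 2.
  i=2: a_2=1, p_2 = 1*3 + 1 = 4, q_2 = 1*2 + 1 = 3.
  i=3: a_3=3, p_3 = 3*4 + 3 = 15, q_3 = 3*3 + 2 = 11.
  i=4: a_4=1, p_4 = 1*15 + 4 = 19, q_4 = 1*11 + 3 = 14.
  i=5: a_5=1, p_5 = 1*19 + 15 = 34, q_5 = 1*14 + 11 = 25.
  i=6: a_6=1, p_6 = 1*34 + 19 = 53, q_6 = 1*25 + 14 = 39.
q_6 = 39 > 30, so the last convergent with denominator <= 30 is p_5/q_5 = 34/25.
The closest fraction with denominator <= 30 is either p_5/q_5 or the intermediate fraction (k*p_5 + p_4)/(k*q_5 + q_4) with the largest k >= 1 whose denominator stays <= 30; these approach x as k grows, and every other convergent or intermediate fraction in range is farther away.
Largest k: floor((30 - q_4)/q_5) = floor((30 - 14)/25) = 0.
Since k = 0, no intermediate fraction beyond p_5/q_5 has denominator <= 30, so the convergent 34/25 is the closest (its error is |511*25 - 34*376|/(376*25) = 9/9400).

34/25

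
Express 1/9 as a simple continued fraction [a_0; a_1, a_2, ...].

Run the Euclidean algorithm on 1 and 9; the successive quotients are the partial quotients a_0, a_1, ... (each step inverts the fractional part left over by the previous one):
  1 = 0*9 + 1, so a_0 = 0.
  9 = 9*1 + 0, so a_1 = 9.
The remainder reaches 0 after 2 divisions, so the expansion has 2 partial quotients, read off in order.

[0; 9]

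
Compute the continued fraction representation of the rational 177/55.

Run the Euclidean algorithm on 177 and 55; the successive quotients are the partial quotients a_0, a_1, ... (each step inverts the fractional part left over by the previous one):
  177 = 3*55 + 12, so a_0 = 3.
  55 = 4*12 + 7, so a_1 = 4.
  12 = 1*7 + 5, so a_2 = 1.
  7 = 1*5 + 2, so a_3 = 1.
  5 = 2*2 + 1, so a_4 = 2.
  2 = 2*1 + 0, so a_5 = 2.
The remainder reaches 0 after 6 divisions, so the expansion has 6 partial quotients, read off in order.

[3; 4, 1, 1, 2, 2]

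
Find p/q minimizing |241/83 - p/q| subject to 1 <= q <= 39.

90/31

Expand x = 241/83 as a continued fraction with the Euclidean algorithm:
  241 = 2*83 + 75, so a_0 = 2.
  83 = 1*75 + 8, so a_1 = 1.
  75 = 9*8 + 3, so a_2 = 9.
  8 = 2*3 + 2, so a_3 = 2.
  3 = 1*2 + 1, so a_4 = 1.
  2 = 2*1 + 0, so a_5 = 2.
so x = [2; 1, 9, 2, 1, 2].
Convergents (p_i = a_i*p_{i-1} + p_{i-2}, q_i = a_i*q_{i-1} + q_{i-2} with p_{-2}=0, p_{-1}=1, q_{-2}=1, q_{-1}=0), until the denominator exceeds 39:
  i=0: a_0=2, p_0 = 2*1 + 0 = 2, q_0 = 2*0 + 1 = 1.
  i=1: a_1=1, p_1 = 1*2 + 1 = 3, q_1 = 1*1 + 0 = 1.
  i=2: a_2=9, p_2 = 9*3 + 2 = 29, q_2 = 9*1 + 1 = 10.
  i=3: a_3=2, p_3 = 2*29 + 3 = 61, q_3 = 2*10 + 1 = 21.
  i=4: a_4=1, p_4 = 1*61 + 29 = 90, q_4 = 1*21 + 10 = 31.
  i=5: a_5=2, p_5 = 2*90 + 61 = 241, q_5 = 2*31 + 21 = 83.
q_5 = 83 > 39, so the last convergent with denominator <= 39 is p_4/q_4 = 90/31.
The closest fraction with denominator <= 39 is either p_4/q_4 or the intermediate fraction (k*p_4 + p_3)/(k*q_4 + q_3) with the largest k >= 1 whose denominator stays <= 39; these approach x as k grows, and every other convergent or intermediate fraction in range is farther away.
Largest k: floor((39 - q_3)/q_4) = floor((39 - 21)/31) = 0.
Since k = 0, no intermediate fraction beyond p_4/q_4 has denominator <= 39, so the convergent 90/31 is the closest (its error is |241*31 - 90*83|/(83*31) = 1/2573).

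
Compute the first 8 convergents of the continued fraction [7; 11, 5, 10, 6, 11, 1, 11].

Using the convergent recurrence p_i = a_i*p_{i-1} + p_{i-2}, q_i = a_i*q_{i-1} + q_{i-2} with p_{-2}=0, p_{-1}=1, q_{-2}=1, q_{-1}=0:
  i=0: a_0=7, p_0 = 7*1 + 0 = 7, q_0 = 7*0 + 1 = 1.
  i=1: a_1=11, p_1 = 11*7 + 1 = 78, q_1 = 11*1 + 0 = 11.
  i=2: a_2=5, p_2 = 5*78 + 7 = 397, q_2 = 5*11 + 1 = 56.
  i=3: a_3=10, p_3 = 10*397 + 78 = 4048, q_3 = 10*56 + 11 = 571.
  i=4: a_4=6, p_4 = 6*4048 + 397 = 24685, q_4 = 6*571 + 56 = 3482.
  i=5: a_5=11, p_5 = 11*24685 + 4048 = 275583, q_5 = 11*3482 + 571 = 38873.
  i=6: a_6=1, p_6 = 1*275583 + 24685 = 300268, q_6 = 1*38873 + 3482 = 42355.
  i=7: a_7=11, p_7 = 11*300268 + 275583 = 3578531, q_7 = 11*42355 + 38873 = 504778.

7/1, 78/11, 397/56, 4048/571, 24685/3482, 275583/38873, 300268/42355, 3578531/504778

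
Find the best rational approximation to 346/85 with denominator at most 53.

Expand x = 346/85 as a continued fraction with the Euclidean algorithm:
  346 = 4*85 + 6, so a_0 = 4.
  85 = 14*6 + 1, so a_1 = 14.
  6 = 6*1 + 0, so a_2 = 6.
so x = [4; 14, 6].
Convergents (p_i = a_i*p_{i-1} + p_{i-2}, q_i = a_i*q_{i-1} + q_{i-2} with p_{-2}=0, p_{-1}=1, q_{-2}=1, q_{-1}=0), until the denominator exceeds 53:
  i=0: a_0=4, p_0 = 4*1 + 0 = 4, q_0 = 4*0 + 1 = 1.
  i=1: a_1=14, p_1 = 14*4 + 1 = 57, q_1 = 14*1 + 0 = 14.
  i=2: a_2=6, p_2 = 6*57 + 4 = 346, q_2 = 6*14 + 1 = 85.
q_2 = 85 > 53, so the last convergent with denominator <= 53 is p_1/q_1 = 57/14.
The closest fraction with denominator <= 53 is either p_1/q_1 or the intermediate fraction (k*p_1 + p_0)/(k*q_1 + q_0) with the largest k >= 1 whose denominator stays <= 53; these approach x as k grows, and every other convergent or intermediate fraction in range is farther away.
Largest k: floor((53 - q_0)/q_1) = floor((53 - 1)/14) = 3.
That gives (3*57 + 4)/(3*14 + 1) = 175/43.
Compare the errors: |x - 57/14| = |346*14 - 57*85|/(85*14) = 1/1190, and |x - 175/43| = |346*43 - 175*85|/(85*43) = 3/3655.
Cross-multiplying, 3*1190 = 3570 < 3655 = 1*3655, so 3/3655 is smaller: the intermediate fraction 175/43 is closer to x than 57/14.

175/43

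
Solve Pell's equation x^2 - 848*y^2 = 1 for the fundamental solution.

(x, y) = (66249, 2275)

First expand sqrt(848) as a continued fraction. With x_i = (sqrt(848) + m_i)/d_i and (m_0, d_0) = (0, 1): a_0 = floor(sqrt(848)) = 29, since 29^2 = 841 <= 848 < 900 = 30^2.
Iterate m_{i+1} = d_i*a_i - m_i, d_{i+1} = (848 - m_{i+1}^2)/d_i, a_{i+1} = floor((a_0 + m_{i+1})/d_{i+1}):
  m_1 = 1*29 - 0 = 29, d_1 = (848 - 29^2)/1 = 7/1 = 7, a_1 = floor((29 + 29)/7) = 8.
  m_2 = 7*8 - 29 = 27, d_2 = (848 - 27^2)/7 = 119/7 = 17, a_2 = floor((29 + 27)/17) = 3.
  m_3 = 17*3 - 27 = 24, d_3 = (848 - 24^2)/17 = 272/17 = 16, a_3 = floor((29 + 24)/16) = 3.
  m_4 = 16*3 - 24 = 24, d_4 = (848 - 24^2)/16 = 272/16 = 17, a_4 = floor((29 + 24)/17) = 3.
  m_5 = 17*3 - 24 = 27, d_5 = (848 - 27^2)/17 = 119/17 = 7, a_5 = floor((29 + 27)/7) = 8.
  m_6 = 7*8 - 27 = 29, d_6 = (848 - 29^2)/7 = 7/7 = 1, a_6 = floor((29 + 29)/1) = 58.
  m_7 = 1*58 - 29 = 29, d_7 = (848 - 29^2)/1 = 7/1 = 7: (m_7, d_7) = (m_1, d_1) = (29, 7), so from here the quotients repeat a_1, ..., a_6; the period length is 6.
So sqrt(848) = [29; (8, 3, 3, 3, 8, 58)] with period length k = 6.
k is even, so the fundamental solution of x^2 - 848y^2 = 1 is (p_{k-1}, q_{k-1}) = (p_5, q_5); compute convergents through index 5.
Convergents (p_i = a_i*p_{i-1} + p_{i-2}, q_i = a_i*q_{i-1} + q_{i-2} with p_{-2}=0, p_{-1}=1, q_{-2}=1, q_{-1}=0):
  i=0: a_0=29, p_0 = 29*1 + 0 = 29, q_0 = 29*0 + 1 = 1.
  i=1: a_1=8, p_1 = 8*29 + 1 = 233, q_1 = 8*1 + 0 = 8.
  i=2: a_2=3, p_2 = 3*233 + 29 = 728, q_2 = 3*8 + 1 = 25.
  i=3: a_3=3, p_3 = 3*728 + 233 = 2417, q_3 = 3*25 + 8 = 83.
  i=4: a_4=3, p_4 = 3*2417 + 728 = 7979, q_4 = 3*83 + 25 = 274.
  i=5: a_5=8, p_5 = 8*7979 + 2417 = 66249, q_5 = 8*274 + 83 = 2275.
Check: 66249^2 - 848*2275^2 = 4388930001 - 4388930000 = 1, so (x, y) = (66249, 2275) solves the equation, and by the theorem it is the least positive solution.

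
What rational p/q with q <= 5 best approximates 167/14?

12/1

Expand x = 167/14 as a continued fraction with the Euclidean algorithm:
  167 = 11*14 + 13, so a_0 = 11.
  14 = 1*13 + 1, so a_1 = 1.
  13 = 13*1 + 0, so a_2 = 13.
so x = [11; 1, 13].
Convergents (p_i = a_i*p_{i-1} + p_{i-2}, q_i = a_i*q_{i-1} + q_{i-2} with p_{-2}=0, p_{-1}=1, q_{-2}=1, q_{-1}=0), until the denominator exceeds 5:
  i=0: a_0=11, p_0 = 11*1 + 0 = 11, q_0 = 11*0 + 1 = 1.
  i=1: a_1=1, p_1 = 1*11 + 1 = 12, q_1 = 1*1 + 0 = 1.
  i=2: a_2=13, p_2 = 13*12 + 11 = 167, q_2 = 13*1 + 1 = 14.
q_2 = 14 > 5, so the last convergent with denominator <= 5 is p_1/q_1 = 12/1.
The closest fraction with denominator <= 5 is either p_1/q_1 or the intermediate fraction (k*p_1 + p_0)/(k*q_1 + q_0) with the largest k >= 1 whose denominator stays <= 5; these approach x as k grows, and every other convergent or intermediate fraction in range is farther away.
Largest k: floor((5 - q_0)/q_1) = floor((5 - 1)/1) = 4.
That gives (4*12 + 11)/(4*1 + 1) = 59/5.
Compare the errors: |x - 12/1| = |167*1 - 12*14|/(14*1) = 1/14, and |x - 59/5| = |167*5 - 59*14|/(14*5) = 9/70.
Cross-multiplying, 1*70 = 70 < 126 = 9*14, so 1/14 is smaller: the convergent 12/1 is closer to x than 59/5.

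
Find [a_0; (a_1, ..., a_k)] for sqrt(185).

Write x_i = (sqrt(185) + m_i)/d_i with (m_0, d_0) = (0, 1). a_0 = floor(sqrt(185)) = 13, since 13^2 = 169 <= 185 < 196 = 14^2.
Iterate m_{i+1} = d_i*a_i - m_i, d_{i+1} = (185 - m_{i+1}^2)/d_i, a_{i+1} = floor((a_0 + m_{i+1})/d_{i+1}):
  m_1 = 1*13 - 0 = 13, d_1 = (185 - 13^2)/1 = 16/1 = 16, a_1 = floor((13 + 13)/16) = 1.
  m_2 = 16*1 - 13 = 3, d_2 = (185 - 3^2)/16 = 176/16 = 11, a_2 = floor((13 + 3)/11) = 1.
  m_3 = 11*1 - 3 = 8, d_3 = (185 - 8^2)/11 = 121/11 = 11, a_3 = floor((13 + 8)/11) = 1.
  m_4 = 11*1 - 8 = 3, d_4 = (185 - 3^2)/11 = 176/11 = 16, a_4 = floor((13 + 3)/16) = 1.
  m_5 = 16*1 - 3 = 13, d_5 = (185 - 13^2)/16 = 16/16 = 1, a_5 = floor((13 + 13)/1) = 26.
  m_6 = 1*26 - 13 = 13, d_6 = (185 - 13^2)/1 = 16/1 = 16: (m_6, d_6) = (m_1, d_1) = (13, 16), so from here the quotients repeat a_1, ..., a_5; the period length is 5.
Hence the expansion of sqrt(185) is a_0 = 13 followed by the repeating block 1, 1, 1, 1, 26 (period 5).

[13; (1, 1, 1, 1, 26)]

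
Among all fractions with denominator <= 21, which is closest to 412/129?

Expand x = 412/129 as a continued fraction with the Euclidean algorithm:
  412 = 3*129 + 25, so a_0 = 3.
  129 = 5*25 + 4, so a_1 = 5.
  25 = 6*4 + 1, so a_2 = 6.
  4 = 4*1 + 0, so a_3 = 4.
so x = [3; 5, 6, 4].
Convergents (p_i = a_i*p_{i-1} + p_{i-2}, q_i = a_i*q_{i-1} + q_{i-2} with p_{-2}=0, p_{-1}=1, q_{-2}=1, q_{-1}=0), until the denominator exceeds 21:
  i=0: a_0=3, p_0 = 3*1 + 0 = 3, q_0 = 3*0 + 1 = 1.
  i=1: a_1=5, p_1 = 5*3 + 1 = 16, q_1 = 5*1 + 0 = 5.
  i=2: a_2=6, p_2 = 6*16 + 3 = 99, q_2 = 6*5 + 1 = 31.
q_2 = 31 > 21, so the last convergent with denominator <= 21 is p_1/q_1 = 16/5.
The closest fraction with denominator <= 21 is either p_1/q_1 or the intermediate fraction (k*p_1 + p_0)/(k*q_1 + q_0) with the largest k >= 1 whose denominator stays <= 21; these approach x as k grows, and every other convergent or intermediate fraction in range is farther away.
Largest k: floor((21 - q_0)/q_1) = floor((21 - 1)/5) = 4.
That gives (4*16 + 3)/(4*5 + 1) = 67/21.
Compare the errors: |x - 16/5| = |412*5 - 16*129|/(129*5) = 4/645, and |x - 67/21| = |412*21 - 67*129|/(129*21) = 9/2709.
Cross-multiplying, 9*645 = 5805 < 10836 = 4*2709, so 9/2709 is smaller: the intermediate fraction 67/21 is closer to x than 16/5.

67/21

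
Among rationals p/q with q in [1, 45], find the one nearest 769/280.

118/43

Expand x = 769/280 as a continued fraction with the Euclidean algorithm:
  769 = 2*280 + 209, so a_0 = 2.
  280 = 1*209 + 71, so a_1 = 1.
  209 = 2*71 + 67, so a_2 = 2.
  71 = 1*67 + 4, so a_3 = 1.
  67 = 16*4 + 3, so a_4 = 16.
  4 = 1*3 + 1, so a_5 = 1.
  3 = 3*1 + 0, so a_6 = 3.
so x = [2; 1, 2, 1, 16, 1, 3].
Convergents (p_i = a_i*p_{i-1} + p_{i-2}, q_i = a_i*q_{i-1} + q_{i-2} with p_{-2}=0, p_{-1}=1, q_{-2}=1, q_{-1}=0), until the denominator exceeds 45:
  i=0: a_0=2, p_0 = 2*1 + 0 = 2, q_0 = 2*0 + 1 = 1.
  i=1: a_1=1, p_1 = 1*2 + 1 = 3, q_1 = 1*1 + 0 = 1.
  i=2: a_2=2, p_2 = 2*3 + 2 = 8, q_2 = 2*1 + 1 = 3.
  i=3: a_3=1, p_3 = 1*8 + 3 = 11, q_3 = 1*3 + 1 = 4.
  i=4: a_4=16, p_4 = 16*11 + 8 = 184, q_4 = 16*4 + 3 = 67.
q_4 = 67 > 45, so the last convergent with denominator <= 45 is p_3/q_3 = 11/4.
The closest fraction with denominator <= 45 is either p_3/q_3 or the intermediate fraction (k*p_3 + p_2)/(k*q_3 + q_2) with the largest k >= 1 whose denominator stays <= 45; these approach x as k grows, and every other convergent or intermediate fraction in range is farther away.
Largest k: floor((45 - q_2)/q_3) = floor((45 - 3)/4) = 10.
That gives (10*11 + 8)/(10*4 + 3) = 118/43.
Compare the errors: |x - 11/4| = |769*4 - 11*280|/(280*4) = 4/1120, and |x - 118/43| = |769*43 - 118*280|/(280*43) = 27/12040.
Cross-multiplying, 27*1120 = 30240 < 48160 = 4*12040, so 27/12040 is smaller: the intermediate fraction 118/43 is closer to x than 11/4.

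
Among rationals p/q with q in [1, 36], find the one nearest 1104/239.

Expand x = 1104/239 as a continued fraction with the Euclidean algorithm:
  1104 = 4*239 + 148, so a_0 = 4.
  239 = 1*148 + 91, so a_1 = 1.
  148 = 1*91 + 57, so a_2 = 1.
  91 = 1*57 + 34, so a_3 = 1.
  57 = 1*34 + 23, so a_4 = 1.
  34 = 1*23 + 11, so a_5 = 1.
  23 = 2*11 + 1, so a_6 = 2.
  11 = 11*1 + 0, so a_7 = 11.
so x = [4; 1, 1, 1, 1, 1, 2, 11].
Convergents (p_i = a_i*p_{i-1} + p_{i-2}, q_i = a_i*q_{i-1} + q_{i-2} with p_{-2}=0, p_{-1}=1, q_{-2}=1, q_{-1}=0), until the denominator exceeds 36:
  i=0: a_0=4, p_0 = 4*1 + 0 = 4, q_0 = 4*0 + 1 = 1.
  i=1: a_1=1, p_1 = 1*4 + 1 = 5, q_1 = 1*1 + 0 = 1.
  i=2: a_2=1, p_2 = 1*5 + 4 = 9, q_2 = 1*1 + 1 = 2.
  i=3: a_3=1, p_3 = 1*9 + 5 = 14, q_3 = 1*2 + 1 = 3.
  i=4: a_4=1, p_4 = 1*14 + 9 = 23, q_4 = 1*3 + 2 = 5.
  i=5: a_5=1, p_5 = 1*23 + 14 = 37, q_5 = 1*5 + 3 = 8.
  i=6: a_6=2, p_6 = 2*37 + 23 = 97, q_6 = 2*8 + 5 = 21.
  i=7: a_7=11, p_7 = 11*97 + 37 = 1104, q_7 = 11*21 + 8 = 239.
q_7 = 239 > 36, so the last convergent with denominator <= 36 is p_6/q_6 = 97/21.
The closest fraction with denominator <= 36 is either p_6/q_6 or the intermediate fraction (k*p_6 + p_5)/(k*q_6 + q_5) with the largest k >= 1 whose denominator stays <= 36; these approach x as k grows, and every other convergent or intermediate fraction in range is farther away.
Largest k: floor((36 - q_5)/q_6) = floor((36 - 8)/21) = 1.
That gives (1*97 + 37)/(1*21 + 8) = 134/29.
Compare the errors: |x - 97/21| = |1104*21 - 97*239|/(239*21) = 1/5019, and |x - 134/29| = |1104*29 - 134*239|/(239*29) = 10/6931.
Cross-multiplying, 1*6931 = 6931 < 50190 = 10*5019, so 1/5019 is smaller: the convergent 97/21 is closer to x than 134/29.

97/21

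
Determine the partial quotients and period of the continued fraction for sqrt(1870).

[43; (4, 9, 2, 1, 3, 2, 3, 1, 2, 9, 4, 86)]

Write x_i = (sqrt(1870) + m_i)/d_i with (m_0, d_0) = (0, 1). a_0 = floor(sqrt(1870)) = 43, since 43^2 = 1849 <= 1870 < 1936 = 44^2.
Iterate m_{i+1} = d_i*a_i - m_i, d_{i+1} = (1870 - m_{i+1}^2)/d_i, a_{i+1} = floor((a_0 + m_{i+1})/d_{i+1}):
  m_1 = 1*43 - 0 = 43, d_1 = (1870 - 43^2)/1 = 21/1 = 21, a_1 = floor((43 + 43)/21) = 4.
  m_2 = 21*4 - 43 = 41, d_2 = (1870 - 41^2)/21 = 189/21 = 9, a_2 = floor((43 + 41)/9) = 9.
  m_3 = 9*9 - 41 = 40, d_3 = (1870 - 40^2)/9 = 270/9 = 30, a_3 = floor((43 + 40)/30) = 2.
  m_4 = 30*2 - 40 = 20, d_4 = (1870 - 20^2)/30 = 1470/30 = 49, a_4 = floor((43 + 20)/49) = 1.
  m_5 = 49*1 - 20 = 29, d_5 = (1870 - 29^2)/49 = 1029/49 = 21, a_5 = floor((43 + 29)/21) = 3.
  m_6 = 21*3 - 29 = 34, d_6 = (1870 - 34^2)/21 = 714/21 = 34, a_6 = floor((43 + 34)/34) = 2.
  m_7 = 34*2 - 34 = 34, d_7 = (1870 - 34^2)/34 = 714/34 = 21, a_7 = floor((43 + 34)/21) = 3.
  m_8 = 21*3 - 34 = 29, d_8 = (1870 - 29^2)/21 = 1029/21 = 49, a_8 = floor((43 + 29)/49) = 1.
  m_9 = 49*1 - 29 = 20, d_9 = (1870 - 20^2)/49 = 1470/49 = 30, a_9 = floor((43 + 20)/30) = 2.
  m_10 = 30*2 - 20 = 40, d_10 = (1870 - 40^2)/30 = 270/30 = 9, a_10 = floor((43 + 40)/9) = 9.
  m_11 = 9*9 - 40 = 41, d_11 = (1870 - 41^2)/9 = 189/9 = 21, a_11 = floor((43 + 41)/21) = 4.
  m_12 = 21*4 - 41 = 43, d_12 = (1870 - 43^2)/21 = 21/21 = 1, a_12 = floor((43 + 43)/1) = 86.
  m_13 = 1*86 - 43 = 43, d_13 = (1870 - 43^2)/1 = 21/1 = 21: (m_13, d_13) = (m_1, d_1) = (43, 21), so from here the quotients repeat a_1, ..., a_12; the period length is 12.
Hence the expansion of sqrt(1870) is a_0 = 43 followed by the repeating block 4, 9, 2, 1, 3, 2, 3, 1, 2, 9, 4, 86 (period 12).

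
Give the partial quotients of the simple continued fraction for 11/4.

[2; 1, 3]

Run the Euclidean algorithm on 11 and 4; the successive quotients are the partial quotients a_0, a_1, ... (each step inverts the fractional part left over by the previous one):
  11 = 2*4 + 3, so a_0 = 2.
  4 = 1*3 + 1, so a_1 = 1.
  3 = 3*1 + 0, so a_2 = 3.
The remainder reaches 0 after 3 divisions, so the expansion has 3 partial quotients, read off in order.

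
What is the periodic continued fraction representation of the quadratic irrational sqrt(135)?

Write x_i = (sqrt(135) + m_i)/d_i with (m_0, d_0) = (0, 1). a_0 = floor(sqrt(135)) = 11, since 11^2 = 121 <= 135 < 144 = 12^2.
Iterate m_{i+1} = d_i*a_i - m_i, d_{i+1} = (135 - m_{i+1}^2)/d_i, a_{i+1} = floor((a_0 + m_{i+1})/d_{i+1}):
  m_1 = 1*11 - 0 = 11, d_1 = (135 - 11^2)/1 = 14/1 = 14, a_1 = floor((11 + 11)/14) = 1.
  m_2 = 14*1 - 11 = 3, d_2 = (135 - 3^2)/14 = 126/14 = 9, a_2 = floor((11 + 3)/9) = 1.
  m_3 = 9*1 - 3 = 6, d_3 = (135 - 6^2)/9 = 99/9 = 11, a_3 = floor((11 + 6)/11) = 1.
  m_4 = 11*1 - 6 = 5, d_4 = (135 - 5^2)/11 = 110/11 = 10, a_4 = floor((11 + 5)/10) = 1.
  m_5 = 10*1 - 5 = 5, d_5 = (135 - 5^2)/10 = 110/10 = 11, a_5 = floor((11 + 5)/11) = 1.
  m_6 = 11*1 - 5 = 6, d_6 = (135 - 6^2)/11 = 99/11 = 9, a_6 = floor((11 + 6)/9) = 1.
  m_7 = 9*1 - 6 = 3, d_7 = (135 - 3^2)/9 = 126/9 = 14, a_7 = floor((11 + 3)/14) = 1.
  m_8 = 14*1 - 3 = 11, d_8 = (135 - 11^2)/14 = 14/14 = 1, a_8 = floor((11 + 11)/1) = 22.
  m_9 = 1*22 - 11 = 11, d_9 = (135 - 11^2)/1 = 14/1 = 14: (m_9, d_9) = (m_1, d_1) = (11, 14), so from here the quotients repeat a_1, ..., a_8; the period length is 8.
Hence the expansion of sqrt(135) is a_0 = 11 followed by the repeating block 1, 1, 1, 1, 1, 1, 1, 22 (period 8).

[11; (1, 1, 1, 1, 1, 1, 1, 22)]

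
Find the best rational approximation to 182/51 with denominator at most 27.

Expand x = 182/51 as a continued fraction with the Euclidean algorithm:
  182 = 3*51 + 29, so a_0 = 3.
  51 = 1*29 + 22, so a_1 = 1.
  29 = 1*22 + 7, so a_2 = 1.
  22 = 3*7 + 1, so a_3 = 3.
  7 = 7*1 + 0, so a_4 = 7.
so x = [3; 1, 1, 3, 7].
Convergents (p_i = a_i*p_{i-1} + p_{i-2}, q_i = a_i*q_{i-1} + q_{i-2} with p_{-2}=0, p_{-1}=1, q_{-2}=1, q_{-1}=0), until the denominator exceeds 27:
  i=0: a_0=3, p_0 = 3*1 + 0 = 3, q_0 = 3*0 + 1 = 1.
  i=1: a_1=1, p_1 = 1*3 + 1 = 4, q_1 = 1*1 + 0 = 1.
  i=2: a_2=1, p_2 = 1*4 + 3 = 7, q_2 = 1*1 + 1 = 2.
  i=3: a_3=3, p_3 = 3*7 + 4 = 25, q_3 = 3*2 + 1 = 7.
  i=4: a_4=7, p_4 = 7*25 + 7 = 182, q_4 = 7*7 + 2 = 51.
q_4 = 51 > 27, so the last convergent with denominator <= 27 is p_3/q_3 = 25/7.
The closest fraction with denominator <= 27 is either p_3/q_3 or the intermediate fraction (k*p_3 + p_2)/(k*q_3 + q_2) with the largest k >= 1 whose denominator stays <= 27; these approach x as k grows, and every other convergent or intermediate fraction in range is farther away.
Largest k: floor((27 - q_2)/q_3) = floor((27 - 2)/7) = 3.
That gives (3*25 + 7)/(3*7 + 2) = 82/23.
Compare the errors: |x - 25/7| = |182*7 - 25*51|/(51*7) = 1/357, and |x - 82/23| = |182*23 - 82*51|/(51*23) = 4/1173.
Cross-multiplying, 1*1173 = 1173 < 1428 = 4*357, so 1/357 is smaller: the convergent 25/7 is closer to x than 82/23.

25/7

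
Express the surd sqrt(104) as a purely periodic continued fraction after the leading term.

[10; (5, 20)]

Write x_i = (sqrt(104) + m_i)/d_i with (m_0, d_0) = (0, 1). a_0 = floor(sqrt(104)) = 10, since 10^2 = 100 <= 104 < 121 = 11^2.
Iterate m_{i+1} = d_i*a_i - m_i, d_{i+1} = (104 - m_{i+1}^2)/d_i, a_{i+1} = floor((a_0 + m_{i+1})/d_{i+1}):
  m_1 = 1*10 - 0 = 10, d_1 = (104 - 10^2)/1 = 4/1 = 4, a_1 = floor((10 + 10)/4) = 5.
  m_2 = 4*5 - 10 = 10, d_2 = (104 - 10^2)/4 = 4/4 = 1, a_2 = floor((10 + 10)/1) = 20.
  m_3 = 1*20 - 10 = 10, d_3 = (104 - 10^2)/1 = 4/1 = 4: (m_3, d_3) = (m_1, d_1) = (10, 4), so from here the quotients repeat a_1, a_2; the period length is 2.
Hence the expansion of sqrt(104) is a_0 = 10 followed by the repeating block 5, 20 (period 2).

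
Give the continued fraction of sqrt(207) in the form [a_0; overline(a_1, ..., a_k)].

Write x_i = (sqrt(207) + m_i)/d_i with (m_0, d_0) = (0, 1). a_0 = floor(sqrt(207)) = 14, since 14^2 = 196 <= 207 < 225 = 15^2.
Iterate m_{i+1} = d_i*a_i - m_i, d_{i+1} = (207 - m_{i+1}^2)/d_i, a_{i+1} = floor((a_0 + m_{i+1})/d_{i+1}):
  m_1 = 1*14 - 0 = 14, d_1 = (207 - 14^2)/1 = 11/1 = 11, a_1 = floor((14 + 14)/11) = 2.
  m_2 = 11*2 - 14 = 8, d_2 = (207 - 8^2)/11 = 143/11 = 13, a_2 = floor((14 + 8)/13) = 1.
  m_3 = 13*1 - 8 = 5, d_3 = (207 - 5^2)/13 = 182/13 = 14, a_3 = floor((14 + 5)/14) = 1.
  m_4 = 14*1 - 5 = 9, d_4 = (207 - 9^2)/14 = 126/14 = 9, a_4 = floor((14 + 9)/9) = 2.
  m_5 = 9*2 - 9 = 9, d_5 = (207 - 9^2)/9 = 126/9 = 14, a_5 = floor((14 + 9)/14) = 1.
  m_6 = 14*1 - 9 = 5, d_6 = (207 - 5^2)/14 = 182/14 = 13, a_6 = floor((14 + 5)/13) = 1.
  m_7 = 13*1 - 5 = 8, d_7 = (207 - 8^2)/13 = 143/13 = 11, a_7 = floor((14 + 8)/11) = 2.
  m_8 = 11*2 - 8 = 14, d_8 = (207 - 14^2)/11 = 11/11 = 1, a_8 = floor((14 + 14)/1) = 28.
  m_9 = 1*28 - 14 = 14, d_9 = (207 - 14^2)/1 = 11/1 = 11: (m_9, d_9) = (m_1, d_1) = (14, 11), so from here the quotients repeat a_1, ..., a_8; the period length is 8.
Hence the expansion of sqrt(207) is a_0 = 14 followed by the repeating block 2, 1, 1, 2, 1, 1, 2, 28 (period 8).

[14; overline(2, 1, 1, 2, 1, 1, 2, 28)]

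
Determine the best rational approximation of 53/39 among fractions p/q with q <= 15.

Expand x = 53/39 as a continued fraction with the Euclidean algorithm:
  53 = 1*39 + 14, so a_0 = 1.
  39 = 2*14 + 11, so a_1 = 2.
  14 = 1*11 + 3, so a_2 = 1.
  11 = 3*3 + 2, so a_3 = 3.
  3 = 1*2 + 1, so a_4 = 1.
  2 = 2*1 + 0, so a_5 = 2.
so x = [1; 2, 1, 3, 1, 2].
Convergents (p_i = a_i*p_{i-1} + p_{i-2}, q_i = a_i*q_{i-1} + q_{i-2} with p_{-2}=0, p_{-1}=1, q_{-2}=1, q_{-1}=0), until the denominator exceeds 15:
  i=0: a_0=1, p_0 = 1*1 + 0 = 1, q_0 = 1*0 + 1 = 1.
  i=1: a_1=2, p_1 = 2*1 + 1 = 3, q_1 = 2*1 + 0 = 2.
  i=2: a_2=1, p_2 = 1*3 + 1 = 4, q_2 = 1*2 + 1 = 3.
  i=3: a_3=3, p_3 = 3*4 + 3 = 15, q_3 = 3*3 + 2 = 11.
  i=4: a_4=1, p_4 = 1*15 + 4 = 19, q_4 = 1*11 + 3 = 14.
  i=5: a_5=2, p_5 = 2*19 + 15 = 53, q_5 = 2*14 + 11 = 39.
q_5 = 39 > 15, so the last convergent with denominator <= 15 is p_4/q_4 = 19/14.
The closest fraction with denominator <= 15 is either p_4/q_4 or the intermediate fraction (k*p_4 + p_3)/(k*q_4 + q_3) with the largest k >= 1 whose denominator stays <= 15; these approach x as k grows, and every other convergent or intermediate fraction in range is farther away.
Largest k: floor((15 - q_3)/q_4) = floor((15 - 11)/14) = 0.
Since k = 0, no intermediate fraction beyond p_4/q_4 has denominator <= 15, so the convergent 19/14 is the closest (its error is |53*14 - 19*39|/(39*14) = 1/546).

19/14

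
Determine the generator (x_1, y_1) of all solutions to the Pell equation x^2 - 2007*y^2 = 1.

(x, y) = (224, 5)

First expand sqrt(2007) as a continued fraction. With x_i = (sqrt(2007) + m_i)/d_i and (m_0, d_0) = (0, 1): a_0 = floor(sqrt(2007)) = 44, since 44^2 = 1936 <= 2007 < 2025 = 45^2.
Iterate m_{i+1} = d_i*a_i - m_i, d_{i+1} = (2007 - m_{i+1}^2)/d_i, a_{i+1} = floor((a_0 + m_{i+1})/d_{i+1}):
  m_1 = 1*44 - 0 = 44, d_1 = (2007 - 44^2)/1 = 71/1 = 71, a_1 = floor((44 + 44)/71) = 1.
  m_2 = 71*1 - 44 = 27, d_2 = (2007 - 27^2)/71 = 1278/71 = 18, a_2 = floor((44 + 27)/18) = 3.
  m_3 = 18*3 - 27 = 27, d_3 = (2007 - 27^2)/18 = 1278/18 = 71, a_3 = floor((44 + 27)/71) = 1.
  m_4 = 71*1 - 27 = 44, d_4 = (2007 - 44^2)/71 = 71/71 = 1, a_4 = floor((44 + 44)/1) = 88.
  m_5 = 1*88 - 44 = 44, d_5 = (2007 - 44^2)/1 = 71/1 = 71: (m_5, d_5) = (m_1, d_1) = (44, 71), so from here the quotients repeat a_1, ..., a_4; the period length is 4.
So sqrt(2007) = [44; (1, 3, 1, 88)] with period length k = 4.
k is even, so the fundamental solution of x^2 - 2007y^2 = 1 is (p_{k-1}, q_{k-1}) = (p_3, q_3); compute convergents through index 3.
Convergents (p_i = a_i*p_{i-1} + p_{i-2}, q_i = a_i*q_{i-1} + q_{i-2} with p_{-2}=0, p_{-1}=1, q_{-2}=1, q_{-1}=0):
  i=0: a_0=44, p_0 = 44*1 + 0 = 44, q_0 = 44*0 + 1 = 1.
  i=1: a_1=1, p_1 = 1*44 + 1 = 45, q_1 = 1*1 + 0 = 1.
  i=2: a_2=3, p_2 = 3*45 + 44 = 179, q_2 = 3*1 + 1 = 4.
  i=3: a_3=1, p_3 = 1*179 + 45 = 224, q_3 = 1*4 + 1 = 5.
Check: 224^2 - 2007*5^2 = 50176 - 50175 = 1, so (x, y) = (224, 5) solves the equation, and by the theorem it is the least positive solution.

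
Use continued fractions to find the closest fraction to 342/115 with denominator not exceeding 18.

3/1

Expand x = 342/115 as a continued fraction with the Euclidean algorithm:
  342 = 2*115 + 112, so a_0 = 2.
  115 = 1*112 + 3, so a_1 = 1.
  112 = 37*3 + 1, so a_2 = 37.
  3 = 3*1 + 0, so a_3 = 3.
so x = [2; 1, 37, 3].
Convergents (p_i = a_i*p_{i-1} + p_{i-2}, q_i = a_i*q_{i-1} + q_{i-2} with p_{-2}=0, p_{-1}=1, q_{-2}=1, q_{-1}=0), until the denominator exceeds 18:
  i=0: a_0=2, p_0 = 2*1 + 0 = 2, q_0 = 2*0 + 1 = 1.
  i=1: a_1=1, p_1 = 1*2 + 1 = 3, q_1 = 1*1 + 0 = 1.
  i=2: a_2=37, p_2 = 37*3 + 2 = 113, q_2 = 37*1 + 1 = 38.
q_2 = 38 > 18, so the last convergent with denominator <= 18 is p_1/q_1 = 3/1.
The closest fraction with denominator <= 18 is either p_1/q_1 or the intermediate fraction (k*p_1 + p_0)/(k*q_1 + q_0) with the largest k >= 1 whose denominator stays <= 18; these approach x as k grows, and every other convergent or intermediate fraction in range is farther away.
Largest k: floor((18 - q_0)/q_1) = floor((18 - 1)/1) = 17.
That gives (17*3 + 2)/(17*1 + 1) = 53/18.
Compare the errors: |x - 3/1| = |342*1 - 3*115|/(115*1) = 3/115, and |x - 53/18| = |342*18 - 53*115|/(115*18) = 61/2070.
Cross-multiplying, 3*2070 = 6210 < 7015 = 61*115, so 3/115 is smaller: the convergent 3/1 is closer to x than 53/18.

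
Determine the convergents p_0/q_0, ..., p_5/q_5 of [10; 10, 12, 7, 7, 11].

10/1, 101/10, 1222/121, 8655/857, 61807/6120, 688532/68177

Using the convergent recurrence p_i = a_i*p_{i-1} + p_{i-2}, q_i = a_i*q_{i-1} + q_{i-2} with p_{-2}=0, p_{-1}=1, q_{-2}=1, q_{-1}=0:
  i=0: a_0=10, p_0 = 10*1 + 0 = 10, q_0 = 10*0 + 1 = 1.
  i=1: a_1=10, p_1 = 10*10 + 1 = 101, q_1 = 10*1 + 0 = 10.
  i=2: a_2=12, p_2 = 12*101 + 10 = 1222, q_2 = 12*10 + 1 = 121.
  i=3: a_3=7, p_3 = 7*1222 + 101 = 8655, q_3 = 7*121 + 10 = 857.
  i=4: a_4=7, p_4 = 7*8655 + 1222 = 61807, q_4 = 7*857 + 121 = 6120.
  i=5: a_5=11, p_5 = 11*61807 + 8655 = 688532, q_5 = 11*6120 + 857 = 68177.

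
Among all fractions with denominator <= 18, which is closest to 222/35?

19/3

Expand x = 222/35 as a continued fraction with the Euclidean algorithm:
  222 = 6*35 + 12, so a_0 = 6.
  35 = 2*12 + 11, so a_1 = 2.
  12 = 1*11 + 1, so a_2 = 1.
  11 = 11*1 + 0, so a_3 = 11.
so x = [6; 2, 1, 11].
Convergents (p_i = a_i*p_{i-1} + p_{i-2}, q_i = a_i*q_{i-1} + q_{i-2} with p_{-2}=0, p_{-1}=1, q_{-2}=1, q_{-1}=0), until the denominator exceeds 18:
  i=0: a_0=6, p_0 = 6*1 + 0 = 6, q_0 = 6*0 + 1 = 1.
  i=1: a_1=2, p_1 = 2*6 + 1 = 13, q_1 = 2*1 + 0 = 2.
  i=2: a_2=1, p_2 = 1*13 + 6 = 19, q_2 = 1*2 + 1 = 3.
  i=3: a_3=11, p_3 = 11*19 + 13 = 222, q_3 = 11*3 + 2 = 35.
q_3 = 35 > 18, so the last convergent with denominator <= 18 is p_2/q_2 = 19/3.
The closest fraction with denominator <= 18 is either p_2/q_2 or the intermediate fraction (k*p_2 + p_1)/(k*q_2 + q_1) with the largest k >= 1 whose denominator stays <= 18; these approach x as k grows, and every other convergent or intermediate fraction in range is farther away.
Largest k: floor((18 - q_1)/q_2) = floor((18 - 2)/3) = 5.
That gives (5*19 + 13)/(5*3 + 2) = 108/17.
Compare the errors: |x - 19/3| = |222*3 - 19*35|/(35*3) = 1/105, and |x - 108/17| = |222*17 - 108*35|/(35*17) = 6/595.
Cross-multiplying, 1*595 = 595 < 630 = 6*105, so 1/105 is smaller: the convergent 19/3 is closer to x than 108/17.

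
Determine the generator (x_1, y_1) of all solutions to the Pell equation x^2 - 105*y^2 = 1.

(x, y) = (41, 4)

First expand sqrt(105) as a continued fraction. With x_i = (sqrt(105) + m_i)/d_i and (m_0, d_0) = (0, 1): a_0 = floor(sqrt(105)) = 10, since 10^2 = 100 <= 105 < 121 = 11^2.
Iterate m_{i+1} = d_i*a_i - m_i, d_{i+1} = (105 - m_{i+1}^2)/d_i, a_{i+1} = floor((a_0 + m_{i+1})/d_{i+1}):
  m_1 = 1*10 - 0 = 10, d_1 = (105 - 10^2)/1 = 5/1 = 5, a_1 = floor((10 + 10)/5) = 4.
  m_2 = 5*4 - 10 = 10, d_2 = (105 - 10^2)/5 = 5/5 = 1, a_2 = floor((10 + 10)/1) = 20.
  m_3 = 1*20 - 10 = 10, d_3 = (105 - 10^2)/1 = 5/1 = 5: (m_3, d_3) = (m_1, d_1) = (10, 5), so from here the quotients repeat a_1, a_2; the period length is 2.
So sqrt(105) = [10; (4, 20)] with period length k = 2.
k is even, so the fundamental solution of x^2 - 105y^2 = 1 is (p_{k-1}, q_{k-1}) = (p_1, q_1); compute convergents through index 1.
Convergents (p_i = a_i*p_{i-1} + p_{i-2}, q_i = a_i*q_{i-1} + q_{i-2} with p_{-2}=0, p_{-1}=1, q_{-2}=1, q_{-1}=0):
  i=0: a_0=10, p_0 = 10*1 + 0 = 10, q_0 = 10*0 + 1 = 1.
  i=1: a_1=4, p_1 = 4*10 + 1 = 41, q_1 = 4*1 + 0 = 4.
Check: 41^2 - 105*4^2 = 1681 - 1680 = 1, so (x, y) = (41, 4) solves the equation, and by the theorem it is the least positive solution.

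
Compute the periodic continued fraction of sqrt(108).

[10; (2, 1, 1, 4, 1, 1, 2, 20)]

Write x_i = (sqrt(108) + m_i)/d_i with (m_0, d_0) = (0, 1). a_0 = floor(sqrt(108)) = 10, since 10^2 = 100 <= 108 < 121 = 11^2.
Iterate m_{i+1} = d_i*a_i - m_i, d_{i+1} = (108 - m_{i+1}^2)/d_i, a_{i+1} = floor((a_0 + m_{i+1})/d_{i+1}):
  m_1 = 1*10 - 0 = 10, d_1 = (108 - 10^2)/1 = 8/1 = 8, a_1 = floor((10 + 10)/8) = 2.
  m_2 = 8*2 - 10 = 6, d_2 = (108 - 6^2)/8 = 72/8 = 9, a_2 = floor((10 + 6)/9) = 1.
  m_3 = 9*1 - 6 = 3, d_3 = (108 - 3^2)/9 = 99/9 = 11, a_3 = floor((10 + 3)/11) = 1.
  m_4 = 11*1 - 3 = 8, d_4 = (108 - 8^2)/11 = 44/11 = 4, a_4 = floor((10 + 8)/4) = 4.
  m_5 = 4*4 - 8 = 8, d_5 = (108 - 8^2)/4 = 44/4 = 11, a_5 = floor((10 + 8)/11) = 1.
  m_6 = 11*1 - 8 = 3, d_6 = (108 - 3^2)/11 = 99/11 = 9, a_6 = floor((10 + 3)/9) = 1.
  m_7 = 9*1 - 3 = 6, d_7 = (108 - 6^2)/9 = 72/9 = 8, a_7 = floor((10 + 6)/8) = 2.
  m_8 = 8*2 - 6 = 10, d_8 = (108 - 10^2)/8 = 8/8 = 1, a_8 = floor((10 + 10)/1) = 20.
  m_9 = 1*20 - 10 = 10, d_9 = (108 - 10^2)/1 = 8/1 = 8: (m_9, d_9) = (m_1, d_1) = (10, 8), so from here the quotients repeat a_1, ..., a_8; the period length is 8.
Hence the expansion of sqrt(108) is a_0 = 10 followed by the repeating block 2, 1, 1, 4, 1, 1, 2, 20 (period 8).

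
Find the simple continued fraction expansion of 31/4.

Run the Euclidean algorithm on 31 and 4; the successive quotients are the partial quotients a_0, a_1, ... (each step inverts the fractional part left over by the previous one):
  31 = 7*4 + 3, so a_0 = 7.
  4 = 1*3 + 1, so a_1 = 1.
  3 = 3*1 + 0, so a_2 = 3.
The remainder reaches 0 after 3 divisions, so the expansion has 3 partial quotients, read off in order.

[7; 1, 3]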